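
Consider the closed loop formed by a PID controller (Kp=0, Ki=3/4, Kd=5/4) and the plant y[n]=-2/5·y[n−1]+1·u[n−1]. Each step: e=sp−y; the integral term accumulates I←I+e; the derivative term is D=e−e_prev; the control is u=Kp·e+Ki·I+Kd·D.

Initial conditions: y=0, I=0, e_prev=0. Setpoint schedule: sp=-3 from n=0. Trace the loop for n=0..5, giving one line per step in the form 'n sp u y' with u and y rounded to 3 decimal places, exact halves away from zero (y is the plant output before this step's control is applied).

0 -3 -6.000 0.000
1 -3 7.500 -6.000
2 -3 -29.550 9.900
3 -3 67.470 -33.510
4 -3 -192.678 80.874
5 -3 499.200 -225.028

(exact arithmetic carried between steps; '≈' marks a value shown rounded to 6 d.p. or computed from one; I and e_prev carry over from the previous line; the table rounds u and y to 3 d.p., halves away from zero)
n=0: y=0, sp=-3, e=sp−y=-3; I=-3, D=e−e_prev=-3; u=0·(-3)+3/4·(-3)+5/4·(-3)=-6; next y=-2/5·0+1·(-6)=-6
n=1: y=-6, sp=-3, e=sp−y=3; I=0, D=e−e_prev=6; u=0·3+3/4·0+5/4·6=7.5; next y=-2/5·(-6)+1·7.5=9.9
n=2: y=9.9, sp=-3, e=sp−y=-12.9; I=-12.9, D=e−e_prev=-15.9; u=0·(-12.9)+3/4·(-12.9)+5/4·(-15.9)=-29.55; next y=-2/5·9.9+1·(-29.55)=-33.51
n=3: y=-33.51, sp=-3, e=sp−y=30.51; I=17.61, D=e−e_prev=43.41; u=0·30.51+3/4·17.61+5/4·43.41=67.47; next y=-2/5·(-33.51)+1·67.47=80.874
n=4: y=80.874, sp=-3, e=sp−y=-83.874; I=-66.264, D=e−e_prev=-114.384; u=0·(-83.874)+3/4·(-66.264)+5/4·(-114.384)=-192.678; next y=-2/5·80.874+1·(-192.678)=-225.0276
n=5: y=-225.0276, sp=-3, e=sp−y=222.0276; I=155.7636, D=e−e_prev=305.9016; u=0·222.0276+3/4·155.7636+5/4·305.9016=499.1997; next y=-2/5·(-225.0276)+1·499.1997=589.21074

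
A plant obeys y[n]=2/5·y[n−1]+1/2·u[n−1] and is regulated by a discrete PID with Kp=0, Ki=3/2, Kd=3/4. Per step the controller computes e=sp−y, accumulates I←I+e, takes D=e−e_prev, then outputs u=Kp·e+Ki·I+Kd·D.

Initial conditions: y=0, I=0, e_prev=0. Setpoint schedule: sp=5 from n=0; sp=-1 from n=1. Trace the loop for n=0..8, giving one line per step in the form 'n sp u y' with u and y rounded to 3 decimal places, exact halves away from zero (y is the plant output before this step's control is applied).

0 5 11.250 0.000
1 -1 -11.156 5.625
2 -1 7.770 -3.328
3 -1 -8.687 2.554
4 -1 3.614 -3.322
5 -1 -5.860 0.478
6 -1 2.011 -2.739
7 -1 -3.753 -0.090
8 -1 0.969 -1.913

(exact arithmetic carried between steps; '≈' marks a value shown rounded to 6 d.p. or computed from one; I and e_prev carry over from the previous line; the table rounds u and y to 3 d.p., halves away from zero)
n=0: y=0, sp=5, e=sp−y=5; I=5, D=e−e_prev=5; u=0·5+3/2·5+3/4·5=11.25; next y=2/5·0+1/2·11.25=5.625
n=1: y=5.625, sp=-1, e=sp−y=-6.625; I=-1.625, D=e−e_prev=-11.625; u=0·(-6.625)+3/2·(-1.625)+3/4·(-11.625)=-11.15625; next y=2/5·5.625+1/2·(-11.15625)=-3.328125
n=2: y=-3.328125, sp=-1, e=sp−y=2.328125; I=0.703125, D=e−e_prev=8.953125; u=0·2.328125+3/2·0.703125+3/4·8.953125≈7.769531; next y=2/5·(-3.328125)+1/2·7.769531≈2.553516
n=3: y≈2.553516, sp=-1, e=sp−y≈-3.553516; I≈-2.850391, D=e−e_prev≈-5.881641; u=0·(-3.553516)+3/2·(-2.850391)+3/4·(-5.881641)≈-8.686816; next y=2/5·2.553516+1/2·(-8.686816)≈-3.322002
n=4: y≈-3.322002, sp=-1, e=sp−y≈2.322002; I≈-0.528389, D=e−e_prev≈5.875518; u=0·2.322002+3/2·(-0.528389)+3/4·5.875518≈3.614055; next y=2/5·(-3.322002)+1/2·3.614055≈0.478227
n=5: y≈0.478227, sp=-1, e=sp−y≈-1.478227; I≈-2.006615, D=e−e_prev≈-3.800229; u=0·(-1.478227)+3/2·(-2.006615)+3/4·(-3.800229)≈-5.860095; next y=2/5·0.478227+1/2·(-5.860095)≈-2.738757
n=6: y≈-2.738757, sp=-1, e=sp−y≈1.738757; I≈-0.267859, D=e−e_prev≈3.216983; u=0·1.738757+3/2·(-0.267859)+3/4·3.216983≈2.010949; next y=2/5·(-2.738757)+1/2·2.010949≈-0.090028
n=7: y≈-0.090028, sp=-1, e=sp−y≈-0.909972; I≈-1.177831, D=e−e_prev≈-2.648729; u=0·(-0.909972)+3/2·(-1.177831)+3/4·(-2.648729)≈-3.753293; next y=2/5·(-0.090028)+1/2·(-3.753293)≈-1.912658
n=8: y≈-1.912658, sp=-1, e=sp−y≈0.912658; I≈-0.265173, D=e−e_prev≈1.822630; u=0·0.912658+3/2·(-0.265173)+3/4·1.822630≈0.969212; next y=2/5·(-1.912658)+1/2·0.969212≈-0.280457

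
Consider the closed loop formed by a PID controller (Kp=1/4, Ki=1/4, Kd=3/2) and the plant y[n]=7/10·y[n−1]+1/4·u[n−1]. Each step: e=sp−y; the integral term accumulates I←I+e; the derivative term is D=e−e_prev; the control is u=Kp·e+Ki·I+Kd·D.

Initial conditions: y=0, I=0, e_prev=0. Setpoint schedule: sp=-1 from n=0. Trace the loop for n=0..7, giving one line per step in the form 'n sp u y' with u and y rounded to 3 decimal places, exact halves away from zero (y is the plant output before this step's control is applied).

0 -1 -2.000 0.000
1 -1 0.250 -0.500
2 -1 -1.050 -0.288
3 -1 -0.557 -0.464
4 -1 -0.955 -0.464
5 -1 -0.890 -0.563
6 -1 -1.042 -0.617
7 -1 -1.067 -0.692

(exact arithmetic carried between steps; '≈' marks a value shown rounded to 6 d.p. or computed from one; I and e_prev carry over from the previous line; the table rounds u and y to 3 d.p., halves away from zero)
n=0: y=0, sp=-1, e=sp−y=-1; I=-1, D=e−e_prev=-1; u=1/4·(-1)+1/4·(-1)+3/2·(-1)=-2; next y=7/10·0+1/4·(-2)=-0.5
n=1: y=-0.5, sp=-1, e=sp−y=-0.5; I=-1.5, D=e−e_prev=0.5; u=1/4·(-0.5)+1/4·(-1.5)+3/2·0.5=0.25; next y=7/10·(-0.5)+1/4·0.25=-0.2875
n=2: y=-0.2875, sp=-1, e=sp−y=-0.7125; I=-2.2125, D=e−e_prev=-0.2125; u=1/4·(-0.7125)+1/4·(-2.2125)+3/2·(-0.2125)=-1.05; next y=7/10·(-0.2875)+1/4·(-1.05)=-0.46375
n=3: y=-0.46375, sp=-1, e=sp−y=-0.53625; I=-2.74875, D=e−e_prev=0.17625; u=1/4·(-0.53625)+1/4·(-2.74875)+3/2·0.17625=-0.556875; next y=7/10·(-0.46375)+1/4·(-0.556875)≈-0.463844
n=4: y≈-0.463844, sp=-1, e=sp−y≈-0.536156; I≈-3.284906, D=e−e_prev≈0.000094; u=1/4·(-0.536156)+1/4·(-3.284906)+3/2·0.000094≈-0.955125; next y=7/10·(-0.463844)+1/4·(-0.955125)≈-0.563472
n=5: y≈-0.563472, sp=-1, e=sp−y≈-0.436528; I≈-3.721434, D=e−e_prev≈0.099628; u=1/4·(-0.436528)+1/4·(-3.721434)+3/2·0.099628≈-0.890048; next y=7/10·(-0.563472)+1/4·(-0.890048)≈-0.616942
n=6: y≈-0.616942, sp=-1, e=sp−y≈-0.383058; I≈-4.104492, D=e−e_prev≈0.053471; u=1/4·(-0.383058)+1/4·(-4.104492)+3/2·0.053471≈-1.041682; next y=7/10·(-0.616942)+1/4·(-1.041682)≈-0.692280
n=7: y≈-0.692280, sp=-1, e=sp−y≈-0.307720; I≈-4.412212, D=e−e_prev≈0.075338; u=1/4·(-0.307720)+1/4·(-4.412212)+3/2·0.075338≈-1.066976; next y=7/10·(-0.692280)+1/4·(-1.066976)≈-0.751340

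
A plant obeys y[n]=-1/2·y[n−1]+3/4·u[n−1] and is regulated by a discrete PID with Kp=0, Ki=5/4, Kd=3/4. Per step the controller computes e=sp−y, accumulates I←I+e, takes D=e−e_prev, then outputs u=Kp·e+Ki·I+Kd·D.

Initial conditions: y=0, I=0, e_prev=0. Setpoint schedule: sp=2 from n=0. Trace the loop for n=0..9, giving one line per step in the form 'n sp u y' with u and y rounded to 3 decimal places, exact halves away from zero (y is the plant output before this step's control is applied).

(exact arithmetic carried between steps; '≈' marks a value shown rounded to 6 d.p. or computed from one; I and e_prev carry over from the previous line; the table rounds u and y to 3 d.p., halves away from zero)
n=0: y=0, sp=2, e=sp−y=2; I=2, D=e−e_prev=2; u=0·2+5/4·2+3/4·2=4; next y=-1/2·0+3/4·4=3
n=1: y=3, sp=2, e=sp−y=-1; I=1, D=e−e_prev=-3; u=0·(-1)+5/4·1+3/4·(-3)=-1; next y=-1/2·3+3/4·(-1)=-2.25
n=2: y=-2.25, sp=2, e=sp−y=4.25; I=5.25, D=e−e_prev=5.25; u=0·4.25+5/4·5.25+3/4·5.25=10.5; next y=-1/2·(-2.25)+3/4·10.5=9
n=3: y=9, sp=2, e=sp−y=-7; I=-1.75, D=e−e_prev=-11.25; u=0·(-7)+5/4·(-1.75)+3/4·(-11.25)=-10.625; next y=-1/2·9+3/4·(-10.625)=-12.46875
n=4: y=-12.46875, sp=2, e=sp−y=14.46875; I=12.71875, D=e−e_prev=21.46875; u=0·14.46875+5/4·12.71875+3/4·21.46875=32; next y=-1/2·(-12.46875)+3/4·32=30.234375
n=5: y=30.234375, sp=2, e=sp−y=-28.234375; I=-15.515625, D=e−e_prev=-42.703125; u=0·(-28.234375)+5/4·(-15.515625)+3/4·(-42.703125)=-51.421875; next y=-1/2·30.234375+3/4·(-51.421875)≈-53.683594
n=6: y≈-53.683594, sp=2, e=sp−y≈55.683594; I≈40.167969, D=e−e_prev≈83.917969; u=0·55.683594+5/4·40.167969+3/4·83.917969≈113.148438; next y=-1/2·(-53.683594)+3/4·113.148438≈111.703125
n=7: y=111.703125, sp=2, e=sp−y=-109.703125; I≈-69.535156, D=e−e_prev≈-165.386719; u=0·(-109.703125)+5/4·(-69.535156)+3/4·(-165.386719)≈-210.958984; next y=-1/2·111.703125+3/4·(-210.958984)≈-214.070801
n=8: y≈-214.070801, sp=2, e=sp−y≈216.070801; I≈146.535645, D=e−e_prev≈325.773926; u=0·216.070801+5/4·146.535645+3/4·325.773926≈427.5; next y=-1/2·(-214.070801)+3/4·427.5≈427.660400
n=9: y≈427.660400, sp=2, e=sp−y≈-425.660400; I≈-279.124756, D=e−e_prev≈-641.731201; u=0·(-425.660400)+5/4·(-279.124756)+3/4·(-641.731201)≈-830.204346; next y=-1/2·427.660400+3/4·(-830.204346)≈-836.483459

0 2 4.000 0.000
1 2 -1.000 3.000
2 2 10.500 -2.250
3 2 -10.625 9.000
4 2 32.000 -12.469
5 2 -51.422 30.234
6 2 113.148 -53.684
7 2 -210.959 111.703
8 2 427.500 -214.071
9 2 -830.204 427.660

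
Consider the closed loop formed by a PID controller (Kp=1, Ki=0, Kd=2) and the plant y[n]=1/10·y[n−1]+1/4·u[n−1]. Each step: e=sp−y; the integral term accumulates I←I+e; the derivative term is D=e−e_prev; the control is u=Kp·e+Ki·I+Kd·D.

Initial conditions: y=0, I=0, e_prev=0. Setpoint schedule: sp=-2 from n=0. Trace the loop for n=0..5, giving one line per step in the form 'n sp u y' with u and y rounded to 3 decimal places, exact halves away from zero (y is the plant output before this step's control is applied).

0 -2 -6.000 0.000
1 -2 2.500 -1.500
2 -2 -6.425 0.475
3 -2 3.626 -1.559
4 -2 -7.370 0.751
5 -2 4.803 -1.767

(exact arithmetic carried between steps; '≈' marks a value shown rounded to 6 d.p. or computed from one; I and e_prev carry over from the previous line; the table rounds u and y to 3 d.p., halves away from zero)
n=0: y=0, sp=-2, e=sp−y=-2; I=-2, D=e−e_prev=-2; u=1·(-2)+0·(-2)+2·(-2)=-6; next y=1/10·0+1/4·(-6)=-1.5
n=1: y=-1.5, sp=-2, e=sp−y=-0.5; I=-2.5, D=e−e_prev=1.5; u=1·(-0.5)+0·(-2.5)+2·1.5=2.5; next y=1/10·(-1.5)+1/4·2.5=0.475
n=2: y=0.475, sp=-2, e=sp−y=-2.475; I=-4.975, D=e−e_prev=-1.975; u=1·(-2.475)+0·(-4.975)+2·(-1.975)=-6.425; next y=1/10·0.475+1/4·(-6.425)=-1.55875
n=3: y=-1.55875, sp=-2, e=sp−y=-0.44125; I=-5.41625, D=e−e_prev=2.03375; u=1·(-0.44125)+0·(-5.41625)+2·2.03375=3.62625; next y=1/10·(-1.55875)+1/4·3.62625≈0.750688
n=4: y≈0.750688, sp=-2, e=sp−y≈-2.750688; I≈-8.166938, D=e−e_prev≈-2.309438; u=1·(-2.750688)+0·(-8.166938)+2·(-2.309438)≈-7.369563; next y=1/10·0.750688+1/4·(-7.369563)≈-1.767322
n=5: y≈-1.767322, sp=-2, e=sp−y≈-0.232678; I≈-8.399616, D=e−e_prev≈2.518009; u=1·(-0.232678)+0·(-8.399616)+2·2.518009≈4.803341; next y=1/10·(-1.767322)+1/4·4.803341≈1.024103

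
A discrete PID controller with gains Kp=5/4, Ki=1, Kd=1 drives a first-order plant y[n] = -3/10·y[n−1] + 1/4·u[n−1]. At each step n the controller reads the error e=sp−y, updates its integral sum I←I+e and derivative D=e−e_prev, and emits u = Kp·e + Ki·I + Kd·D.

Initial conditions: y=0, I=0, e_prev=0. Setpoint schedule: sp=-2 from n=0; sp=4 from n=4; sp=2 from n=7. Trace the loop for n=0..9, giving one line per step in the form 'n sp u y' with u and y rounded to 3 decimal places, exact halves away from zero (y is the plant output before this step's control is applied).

0 -2 -6.500 0.000
1 -2 -1.219 -1.625
2 -2 -9.094 0.183
3 -2 -1.308 -2.328
4 4 7.235 0.372
5 4 3.255 1.697
6 4 11.409 0.305
7 2 -0.771 2.761
8 2 15.216 -1.021
9 2 -2.222 4.110

(exact arithmetic carried between steps; '≈' marks a value shown rounded to 6 d.p. or computed from one; I and e_prev carry over from the previous line; the table rounds u and y to 3 d.p., halves away from zero)
n=0: y=0, sp=-2, e=sp−y=-2; I=-2, D=e−e_prev=-2; u=5/4·(-2)+1·(-2)+1·(-2)=-6.5; next y=-3/10·0+1/4·(-6.5)=-1.625
n=1: y=-1.625, sp=-2, e=sp−y=-0.375; I=-2.375, D=e−e_prev=1.625; u=5/4·(-0.375)+1·(-2.375)+1·1.625=-1.21875; next y=-3/10·(-1.625)+1/4·(-1.21875)≈0.182813
n=2: y≈0.182813, sp=-2, e=sp−y≈-2.182813; I≈-4.557813, D=e−e_prev≈-1.807813; u=5/4·(-2.182813)+1·(-4.557813)+1·(-1.807813)≈-9.094141; next y=-3/10·0.182813+1/4·(-9.094141)≈-2.328379
n=3: y≈-2.328379, sp=-2, e=sp−y≈0.328379; I≈-4.229434, D=e−e_prev≈2.511191; u=5/4·0.328379+1·(-4.229434)+1·2.511191≈-1.307769; next y=-3/10·(-2.328379)+1/4·(-1.307769)≈0.371572
n=4: y≈0.371572, sp=4, e=sp−y≈3.628428; I≈-0.601005, D=e−e_prev≈3.300050; u=5/4·3.628428+1·(-0.601005)+1·3.300050≈7.234580; next y=-3/10·0.371572+1/4·7.234580≈1.697174
n=5: y≈1.697174, sp=4, e=sp−y≈2.302826; I≈1.701821, D=e−e_prev≈-1.325602; u=5/4·2.302826+1·1.701821+1·(-1.325602)≈3.254752; next y=-3/10·1.697174+1/4·3.254752≈0.304536
n=6: y≈0.304536, sp=4, e=sp−y≈3.695464; I≈5.397285, D=e−e_prev≈1.392638; u=5/4·3.695464+1·5.397285+1·1.392638≈11.409253; next y=-3/10·0.304536+1/4·11.409253≈2.760952
n=7: y≈2.760952, sp=2, e=sp−y≈-0.760952; I≈4.636333, D=e−e_prev≈-4.456416; u=5/4·(-0.760952)+1·4.636333+1·(-4.456416)≈-0.771274; next y=-3/10·2.760952+1/4·(-0.771274)≈-1.021104
n=8: y≈-1.021104, sp=2, e=sp−y≈3.021104; I≈7.657437, D=e−e_prev≈3.782057; u=5/4·3.021104+1·7.657437+1·3.782057≈15.215874; next y=-3/10·(-1.021104)+1/4·15.215874≈4.110300
n=9: y≈4.110300, sp=2, e=sp−y≈-2.110300; I≈5.547137, D=e−e_prev≈-5.131404; u=5/4·(-2.110300)+1·5.547137+1·(-5.131404)≈-2.222141; next y=-3/10·4.110300+1/4·(-2.222141)≈-1.788625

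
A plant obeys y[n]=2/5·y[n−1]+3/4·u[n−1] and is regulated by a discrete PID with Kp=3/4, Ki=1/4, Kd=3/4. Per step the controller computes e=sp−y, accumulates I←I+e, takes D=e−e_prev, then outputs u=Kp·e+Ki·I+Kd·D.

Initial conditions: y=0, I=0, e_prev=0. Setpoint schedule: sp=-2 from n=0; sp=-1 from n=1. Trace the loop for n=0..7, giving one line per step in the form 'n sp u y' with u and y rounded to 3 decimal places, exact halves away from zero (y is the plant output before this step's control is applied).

(exact arithmetic carried between steps; '≈' marks a value shown rounded to 6 d.p. or computed from one; I and e_prev carry over from the previous line; the table rounds u and y to 3 d.p., halves away from zero)
n=0: y=0, sp=-2, e=sp−y=-2; I=-2, D=e−e_prev=-2; u=3/4·(-2)+1/4·(-2)+3/4·(-2)=-3.5; next y=2/5·0+3/4·(-3.5)=-2.625
n=1: y=-2.625, sp=-1, e=sp−y=1.625; I=-0.375, D=e−e_prev=3.625; u=3/4·1.625+1/4·(-0.375)+3/4·3.625=3.84375; next y=2/5·(-2.625)+3/4·3.84375≈1.832813
n=2: y≈1.832813, sp=-1, e=sp−y≈-2.832813; I≈-3.207813, D=e−e_prev≈-4.457813; u=3/4·(-2.832813)+1/4·(-3.207813)+3/4·(-4.457813)≈-6.269922; next y=2/5·1.832813+3/4·(-6.269922)≈-3.969316
n=3: y≈-3.969316, sp=-1, e=sp−y≈2.969316; I≈-0.238496, D=e−e_prev≈5.802129; u=3/4·2.969316+1/4·(-0.238496)+3/4·5.802129≈6.518960; next y=2/5·(-3.969316)+3/4·6.518960≈3.301493
n=4: y≈3.301493, sp=-1, e=sp−y≈-4.301493; I≈-4.539990, D=e−e_prev≈-7.270810; u=3/4·(-4.301493)+1/4·(-4.539990)+3/4·(-7.270810)≈-9.814225; next y=2/5·3.301493+3/4·(-9.814225)≈-6.040071
n=5: y≈-6.040071, sp=-1, e=sp−y≈5.040071; I≈0.500082, D=e−e_prev≈9.341565; u=3/4·5.040071+1/4·0.500082+3/4·9.341565≈10.911247; next y=2/5·(-6.040071)+3/4·10.911247≈5.767407
n=6: y≈5.767407, sp=-1, e=sp−y≈-6.767407; I≈-6.267325, D=e−e_prev≈-11.807478; u=3/4·(-6.767407)+1/4·(-6.267325)+3/4·(-11.807478)≈-15.497995; next y=2/5·5.767407+3/4·(-15.497995)≈-9.316534
n=7: y≈-9.316534, sp=-1, e=sp−y≈8.316534; I≈2.049208, D=e−e_prev≈15.083941; u=3/4·8.316534+1/4·2.049208+3/4·15.083941≈18.062658; next y=2/5·(-9.316534)+3/4·18.062658≈9.820380

0 -2 -3.500 0.000
1 -1 3.844 -2.625
2 -1 -6.270 1.833
3 -1 6.519 -3.969
4 -1 -9.814 3.301
5 -1 10.911 -6.040
6 -1 -15.498 5.767
7 -1 18.063 -9.317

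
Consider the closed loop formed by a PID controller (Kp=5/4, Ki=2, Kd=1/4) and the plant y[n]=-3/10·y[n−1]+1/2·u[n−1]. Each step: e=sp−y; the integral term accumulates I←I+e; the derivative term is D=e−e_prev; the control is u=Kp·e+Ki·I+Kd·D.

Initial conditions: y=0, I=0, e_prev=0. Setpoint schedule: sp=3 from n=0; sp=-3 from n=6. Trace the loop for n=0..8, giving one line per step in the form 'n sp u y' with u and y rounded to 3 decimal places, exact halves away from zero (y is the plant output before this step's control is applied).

0 3 10.500 0.000
1 3 -2.625 5.250
2 3 22.669 -2.888
3 3 -20.399 12.201
4 3 56.183 -13.860
5 3 -77.995 32.249
6 -3 137.259 -48.672
7 -3 -251.789 83.231
8 -3 428.057 -150.864

(exact arithmetic carried between steps; '≈' marks a value shown rounded to 6 d.p. or computed from one; I and e_prev carry over from the previous line; the table rounds u and y to 3 d.p., halves away from zero)
n=0: y=0, sp=3, e=sp−y=3; I=3, D=e−e_prev=3; u=5/4·3+2·3+1/4·3=10.5; next y=-3/10·0+1/2·10.5=5.25
n=1: y=5.25, sp=3, e=sp−y=-2.25; I=0.75, D=e−e_prev=-5.25; u=5/4·(-2.25)+2·0.75+1/4·(-5.25)=-2.625; next y=-3/10·5.25+1/2·(-2.625)=-2.8875
n=2: y=-2.8875, sp=3, e=sp−y=5.8875; I=6.6375, D=e−e_prev=8.1375; u=5/4·5.8875+2·6.6375+1/4·8.1375=22.66875; next y=-3/10·(-2.8875)+1/2·22.66875=12.200625
n=3: y=12.200625, sp=3, e=sp−y=-9.200625; I=-2.563125, D=e−e_prev=-15.088125; u=5/4·(-9.200625)+2·(-2.563125)+1/4·(-15.088125)≈-20.399063; next y=-3/10·12.200625+1/2·(-20.399063)≈-13.859719
n=4: y≈-13.859719, sp=3, e=sp−y≈16.859719; I≈14.296594, D=e−e_prev≈26.060344; u=5/4·16.859719+2·14.296594+1/4·26.060344≈56.182922; next y=-3/10·(-13.859719)+1/2·56.182922≈32.249377
n=5: y≈32.249377, sp=3, e=sp−y≈-29.249377; I≈-14.952783, D=e−e_prev≈-46.109095; u=5/4·(-29.249377)+2·(-14.952783)+1/4·(-46.109095)≈-77.994560; next y=-3/10·32.249377+1/2·(-77.994560)≈-48.672093
n=6: y≈-48.672093, sp=-3, e=sp−y≈45.672093; I≈30.719310, D=e−e_prev≈74.921470; u=5/4·45.672093+2·30.719310+1/4·74.921470≈137.259104; next y=-3/10·(-48.672093)+1/2·137.259104≈83.231180
n=7: y≈83.231180, sp=-3, e=sp−y≈-86.231180; I≈-55.511870, D=e−e_prev≈-131.903273; u=5/4·(-86.231180)+2·(-55.511870)+1/4·(-131.903273)≈-251.788533; next y=-3/10·83.231180+1/2·(-251.788533)≈-150.863620
n=8: y≈-150.863620, sp=-3, e=sp−y≈147.863620; I≈92.351751, D=e−e_prev≈234.094800; u=5/4·147.863620+2·92.351751+1/4·234.094800≈428.056727; next y=-3/10·(-150.863620)+1/2·428.056727≈259.287450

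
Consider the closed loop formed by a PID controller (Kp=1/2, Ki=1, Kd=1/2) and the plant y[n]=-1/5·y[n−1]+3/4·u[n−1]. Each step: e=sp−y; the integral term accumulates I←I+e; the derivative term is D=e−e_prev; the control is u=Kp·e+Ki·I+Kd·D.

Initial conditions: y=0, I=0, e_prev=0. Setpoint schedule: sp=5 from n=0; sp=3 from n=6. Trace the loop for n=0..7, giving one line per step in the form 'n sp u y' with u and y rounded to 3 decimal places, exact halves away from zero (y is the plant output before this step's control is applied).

(exact arithmetic carried between steps; '≈' marks a value shown rounded to 6 d.p. or computed from one; I and e_prev carry over from the previous line; the table rounds u and y to 3 d.p., halves away from zero)
n=0: y=0, sp=5, e=sp−y=5; I=5, D=e−e_prev=5; u=1/2·5+1·5+1/2·5=10; next y=-1/5·0+3/4·10=7.5
n=1: y=7.5, sp=5, e=sp−y=-2.5; I=2.5, D=e−e_prev=-7.5; u=1/2·(-2.5)+1·2.5+1/2·(-7.5)=-2.5; next y=-1/5·7.5+3/4·(-2.5)=-3.375
n=2: y=-3.375, sp=5, e=sp−y=8.375; I=10.875, D=e−e_prev=10.875; u=1/2·8.375+1·10.875+1/2·10.875=20.5; next y=-1/5·(-3.375)+3/4·20.5=16.05
n=3: y=16.05, sp=5, e=sp−y=-11.05; I=-0.175, D=e−e_prev=-19.425; u=1/2·(-11.05)+1·(-0.175)+1/2·(-19.425)=-15.4125; next y=-1/5·16.05+3/4·(-15.4125)=-14.769375
n=4: y=-14.769375, sp=5, e=sp−y=19.769375; I=19.594375, D=e−e_prev=30.819375; u=1/2·19.769375+1·19.594375+1/2·30.819375=44.88875; next y=-1/5·(-14.769375)+3/4·44.88875≈36.620438
n=5: y≈36.620438, sp=5, e=sp−y≈-31.620438; I≈-12.026063, D=e−e_prev≈-51.389813; u=1/2·(-31.620438)+1·(-12.026063)+1/2·(-51.389813)≈-53.531188; next y=-1/5·36.620438+3/4·(-53.531188)≈-47.472478
n=6: y≈-47.472478, sp=3, e=sp−y≈50.472478; I≈38.446416, D=e−e_prev≈82.092916; u=1/2·50.472478+1·38.446416+1/2·82.092916≈104.729113; next y=-1/5·(-47.472478)+3/4·104.729113≈88.04133
n=7: y=88.04133, sp=3, e=sp−y=-85.04133; I≈-46.594914, D=e−e_prev≈-135.513808; u=1/2·(-85.04133)+1·(-46.594914)+1/2·(-135.513808)≈-156.872483; next y=-1/5·88.04133+3/4·(-156.872483)≈-135.262629

0 5 10.000 0.000
1 5 -2.500 7.500
2 5 20.500 -3.375
3 5 -15.413 16.050
4 5 44.889 -14.769
5 5 -53.531 36.620
6 3 104.729 -47.472
7 3 -156.872 88.041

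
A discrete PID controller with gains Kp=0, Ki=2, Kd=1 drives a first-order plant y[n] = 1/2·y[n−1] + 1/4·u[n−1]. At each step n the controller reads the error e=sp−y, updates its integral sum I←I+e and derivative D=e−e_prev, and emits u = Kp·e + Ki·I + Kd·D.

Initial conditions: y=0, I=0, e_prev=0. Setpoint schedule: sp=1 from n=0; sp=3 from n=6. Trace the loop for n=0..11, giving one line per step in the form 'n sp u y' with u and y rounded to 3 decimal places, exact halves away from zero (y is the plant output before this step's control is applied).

(exact arithmetic carried between steps; '≈' marks a value shown rounded to 6 d.p. or computed from one; I and e_prev carry over from the previous line; the table rounds u and y to 3 d.p., halves away from zero)
n=0: y=0, sp=1, e=sp−y=1; I=1, D=e−e_prev=1; u=0·1+2·1+1·1=3; next y=1/2·0+1/4·3=0.75
n=1: y=0.75, sp=1, e=sp−y=0.25; I=1.25, D=e−e_prev=-0.75; u=0·0.25+2·1.25+1·(-0.75)=1.75; next y=1/2·0.75+1/4·1.75=0.8125
n=2: y=0.8125, sp=1, e=sp−y=0.1875; I=1.4375, D=e−e_prev=-0.0625; u=0·0.1875+2·1.4375+1·(-0.0625)=2.8125; next y=1/2·0.8125+1/4·2.8125=1.109375
n=3: y=1.109375, sp=1, e=sp−y=-0.109375; I=1.328125, D=e−e_prev=-0.296875; u=0·(-0.109375)+2·1.328125+1·(-0.296875)=2.359375; next y=1/2·1.109375+1/4·2.359375≈1.144531
n=4: y≈1.144531, sp=1, e=sp−y≈-0.144531; I≈1.183594, D=e−e_prev≈-0.035156; u=0·(-0.144531)+2·1.183594+1·(-0.035156)≈2.332031; next y=1/2·1.144531+1/4·2.332031≈1.155273
n=5: y≈1.155273, sp=1, e=sp−y≈-0.155273; I≈1.028320, D=e−e_prev≈-0.010742; u=0·(-0.155273)+2·1.028320+1·(-0.010742)≈2.045898; next y=1/2·1.155273+1/4·2.045898≈1.089111
n=6: y≈1.089111, sp=3, e=sp−y≈1.910889; I≈2.939209, D=e−e_prev≈2.066162; u=0·1.910889+2·2.939209+1·2.066162≈7.944580; next y=1/2·1.089111+1/4·7.944580≈2.530701
n=7: y≈2.530701, sp=3, e=sp−y≈0.469299; I≈3.408508, D=e−e_prev≈-1.441589; u=0·0.469299+2·3.408508+1·(-1.441589)≈5.375427; next y=1/2·2.530701+1/4·5.375427≈2.609207
n=8: y≈2.609207, sp=3, e=sp−y≈0.390793; I≈3.799301, D=e−e_prev≈-0.078506; u=0·0.390793+2·3.799301+1·(-0.078506)≈7.520096; next y=1/2·2.609207+1/4·7.520096≈3.184628
n=9: y≈3.184628, sp=3, e=sp−y≈-0.184628; I≈3.614674, D=e−e_prev≈-0.575420; u=0·(-0.184628)+2·3.614674+1·(-0.575420)≈6.653927; next y=1/2·3.184628+1/4·6.653927≈3.255795
n=10: y≈3.255795, sp=3, e=sp−y≈-0.255795; I≈3.358878, D=e−e_prev≈-0.071168; u=0·(-0.255795)+2·3.358878+1·(-0.071168)≈6.646588; next y=1/2·3.255795+1/4·6.646588≈3.289545
n=11: y≈3.289545, sp=3, e=sp−y≈-0.289545; I≈3.069333, D=e−e_prev≈-0.033749; u=0·(-0.289545)+2·3.069333+1·(-0.033749)≈6.104917; next y=1/2·3.289545+1/4·6.104917≈3.171002

0 1 3.000 0.000
1 1 1.750 0.750
2 1 2.813 0.813
3 1 2.359 1.109
4 1 2.332 1.145
5 1 2.046 1.155
6 3 7.945 1.089
7 3 5.375 2.531
8 3 7.520 2.609
9 3 6.654 3.185
10 3 6.647 3.256
11 3 6.105 3.290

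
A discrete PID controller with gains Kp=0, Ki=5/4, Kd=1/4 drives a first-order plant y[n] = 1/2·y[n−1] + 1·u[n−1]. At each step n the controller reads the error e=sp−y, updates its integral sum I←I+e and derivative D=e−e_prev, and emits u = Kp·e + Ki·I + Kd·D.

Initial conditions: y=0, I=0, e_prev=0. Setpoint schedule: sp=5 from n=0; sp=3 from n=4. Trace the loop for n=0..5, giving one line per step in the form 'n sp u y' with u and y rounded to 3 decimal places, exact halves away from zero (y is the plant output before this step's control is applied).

(exact arithmetic carried between steps; '≈' marks a value shown rounded to 6 d.p. or computed from one; I and e_prev carry over from the previous line; the table rounds u and y to 3 d.p., halves away from zero)
n=0: y=0, sp=5, e=sp−y=5; I=5, D=e−e_prev=5; u=0·5+5/4·5+1/4·5=7.5; next y=1/2·0+1·7.5=7.5
n=1: y=7.5, sp=5, e=sp−y=-2.5; I=2.5, D=e−e_prev=-7.5; u=0·(-2.5)+5/4·2.5+1/4·(-7.5)=1.25; next y=1/2·7.5+1·1.25=5
n=2: y=5, sp=5, e=sp−y=0; I=2.5, D=e−e_prev=2.5; u=0·0+5/4·2.5+1/4·2.5=3.75; next y=1/2·5+1·3.75=6.25
n=3: y=6.25, sp=5, e=sp−y=-1.25; I=1.25, D=e−e_prev=-1.25; u=0·(-1.25)+5/4·1.25+1/4·(-1.25)=1.25; next y=1/2·6.25+1·1.25=4.375
n=4: y=4.375, sp=3, e=sp−y=-1.375; I=-0.125, D=e−e_prev=-0.125; u=0·(-1.375)+5/4·(-0.125)+1/4·(-0.125)=-0.1875; next y=1/2·4.375+1·(-0.1875)=2
n=5: y=2, sp=3, e=sp−y=1; I=0.875, D=e−e_prev=2.375; u=0·1+5/4·0.875+1/4·2.375=1.6875; next y=1/2·2+1·1.6875=2.6875

0 5 7.500 0.000
1 5 1.250 7.500
2 5 3.750 5.000
3 5 1.250 6.250
4 3 -0.188 4.375
5 3 1.688 2.000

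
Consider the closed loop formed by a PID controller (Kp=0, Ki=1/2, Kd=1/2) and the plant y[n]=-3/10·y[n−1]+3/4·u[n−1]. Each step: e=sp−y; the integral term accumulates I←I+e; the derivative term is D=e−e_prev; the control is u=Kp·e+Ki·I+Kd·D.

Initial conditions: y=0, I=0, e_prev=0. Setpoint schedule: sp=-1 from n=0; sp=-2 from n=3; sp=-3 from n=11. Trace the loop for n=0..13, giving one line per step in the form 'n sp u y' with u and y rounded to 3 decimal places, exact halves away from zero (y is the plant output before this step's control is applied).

0 -1 -1.000 0.000
1 -1 -0.250 -0.750
2 -1 -1.538 0.038
3 -2 -1.461 -1.164
4 -2 -2.398 -0.746
5 -2 -1.987 -1.574
6 -2 -3.170 -1.018
7 -2 -2.329 -2.072
8 -2 -3.767 -1.125
9 -2 -2.368 -2.488
10 -2 -4.264 -1.030
11 -3 -3.161 -2.889
12 -3 -5.031 -1.504
13 -3 -3.268 -3.322

(exact arithmetic carried between steps; '≈' marks a value shown rounded to 6 d.p. or computed from one; I and e_prev carry over from the previous line; the table rounds u and y to 3 d.p., halves away from zero)
n=0: y=0, sp=-1, e=sp−y=-1; I=-1, D=e−e_prev=-1; u=0·(-1)+1/2·(-1)+1/2·(-1)=-1; next y=-3/10·0+3/4·(-1)=-0.75
n=1: y=-0.75, sp=-1, e=sp−y=-0.25; I=-1.25, D=e−e_prev=0.75; u=0·(-0.25)+1/2·(-1.25)+1/2·0.75=-0.25; next y=-3/10·(-0.75)+3/4·(-0.25)=0.0375
n=2: y=0.0375, sp=-1, e=sp−y=-1.0375; I=-2.2875, D=e−e_prev=-0.7875; u=0·(-1.0375)+1/2·(-2.2875)+1/2·(-0.7875)=-1.5375; next y=-3/10·0.0375+3/4·(-1.5375)=-1.164375
n=3: y=-1.164375, sp=-2, e=sp−y=-0.835625; I=-3.123125, D=e−e_prev=0.201875; u=0·(-0.835625)+1/2·(-3.123125)+1/2·0.201875=-1.460625; next y=-3/10·(-1.164375)+3/4·(-1.460625)≈-0.746156
n=4: y≈-0.746156, sp=-2, e=sp−y≈-1.253844; I≈-4.376969, D=e−e_prev≈-0.418219; u=0·(-1.253844)+1/2·(-4.376969)+1/2·(-0.418219)≈-2.397594; next y=-3/10·(-0.746156)+3/4·(-2.397594)≈-1.574348
n=5: y≈-1.574348, sp=-2, e=sp−y≈-0.425652; I≈-4.802620, D=e−e_prev≈0.828192; u=0·(-0.425652)+1/2·(-4.802620)+1/2·0.828192≈-1.987214; next y=-3/10·(-1.574348)+3/4·(-1.987214)≈-1.018106
n=6: y≈-1.018106, sp=-2, e=sp−y≈-0.981894; I≈-5.784514, D=e−e_prev≈-0.556242; u=0·(-0.981894)+1/2·(-5.784514)+1/2·(-0.556242)≈-3.170378; next y=-3/10·(-1.018106)+3/4·(-3.170378)≈-2.072352
n=7: y≈-2.072352, sp=-2, e=sp−y≈0.072352; I≈-5.712162, D=e−e_prev≈1.054246; u=0·0.072352+1/2·(-5.712162)+1/2·1.054246≈-2.328958; next y=-3/10·(-2.072352)+3/4·(-2.328958)≈-1.125013
n=8: y≈-1.125013, sp=-2, e=sp−y≈-0.874987; I≈-6.587149, D=e−e_prev≈-0.947339; u=0·(-0.874987)+1/2·(-6.587149)+1/2·(-0.947339)≈-3.767244; next y=-3/10·(-1.125013)+3/4·(-3.767244)≈-2.487929
n=9: y≈-2.487929, sp=-2, e=sp−y≈0.487929; I≈-6.099220, D=e−e_prev≈1.362916; u=0·0.487929+1/2·(-6.099220)+1/2·1.362916≈-2.368152; next y=-3/10·(-2.487929)+3/4·(-2.368152)≈-1.029735
n=10: y≈-1.029735, sp=-2, e=sp−y≈-0.970265; I≈-7.069485, D=e−e_prev≈-1.458194; u=0·(-0.970265)+1/2·(-7.069485)+1/2·(-1.458194)≈-4.263839; next y=-3/10·(-1.029735)+3/4·(-4.263839)≈-2.888959
n=11: y≈-2.888959, sp=-3, e=sp−y≈-0.111041; I≈-7.180526, D=e−e_prev≈0.859224; u=0·(-0.111041)+1/2·(-7.180526)+1/2·0.859224≈-3.160651; next y=-3/10·(-2.888959)+3/4·(-3.160651)≈-1.503801
n=12: y≈-1.503801, sp=-3, e=sp−y≈-1.496199; I≈-8.676725, D=e−e_prev≈-1.385158; u=0·(-1.496199)+1/2·(-8.676725)+1/2·(-1.385158)≈-5.030942; next y=-3/10·(-1.503801)+3/4·(-5.030942)≈-3.322066
n=13: y≈-3.322066, sp=-3, e=sp−y≈0.322066; I≈-8.354659, D=e−e_prev≈1.818266; u=0·0.322066+1/2·(-8.354659)+1/2·1.818266≈-3.268197; next y=-3/10·(-3.322066)+3/4·(-3.268197)≈-1.454528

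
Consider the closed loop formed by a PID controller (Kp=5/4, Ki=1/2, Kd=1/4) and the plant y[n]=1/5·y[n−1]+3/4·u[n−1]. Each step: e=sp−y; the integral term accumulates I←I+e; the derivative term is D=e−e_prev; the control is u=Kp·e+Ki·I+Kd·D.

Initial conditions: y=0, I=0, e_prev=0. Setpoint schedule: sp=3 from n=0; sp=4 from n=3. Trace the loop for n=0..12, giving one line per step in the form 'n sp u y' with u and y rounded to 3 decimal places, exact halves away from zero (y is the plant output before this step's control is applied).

(exact arithmetic carried between steps; '≈' marks a value shown rounded to 6 d.p. or computed from one; I and e_prev carry over from the previous line; the table rounds u and y to 3 d.p., halves away from zero)
n=0: y=0, sp=3, e=sp−y=3; I=3, D=e−e_prev=3; u=5/4·3+1/2·3+1/4·3=6; next y=1/5·0+3/4·6=4.5
n=1: y=4.5, sp=3, e=sp−y=-1.5; I=1.5, D=e−e_prev=-4.5; u=5/4·(-1.5)+1/2·1.5+1/4·(-4.5)=-2.25; next y=1/5·4.5+3/4·(-2.25)=-0.7875
n=2: y=-0.7875, sp=3, e=sp−y=3.7875; I=5.2875, D=e−e_prev=5.2875; u=5/4·3.7875+1/2·5.2875+1/4·5.2875=8.7; next y=1/5·(-0.7875)+3/4·8.7=6.3675
n=3: y=6.3675, sp=4, e=sp−y=-2.3675; I=2.92, D=e−e_prev=-6.155; u=5/4·(-2.3675)+1/2·2.92+1/4·(-6.155)=-3.038125; next y=1/5·6.3675+3/4·(-3.038125)≈-1.005094
n=4: y≈-1.005094, sp=4, e=sp−y≈5.005094; I≈7.925094, D=e−e_prev≈7.372594; u=5/4·5.005094+1/2·7.925094+1/4·7.372594≈12.062063; next y=1/5·(-1.005094)+3/4·12.062063≈8.845528
n=5: y≈8.845528, sp=4, e=sp−y≈-4.845528; I≈3.079566, D=e−e_prev≈-9.850622; u=5/4·(-4.845528)+1/2·3.079566+1/4·(-9.850622)≈-6.979783; next y=1/5·8.845528+3/4·(-6.979783)≈-3.465731
n=6: y≈-3.465731, sp=4, e=sp−y≈7.465731; I≈10.545297, D=e−e_prev≈12.311260; u=5/4·7.465731+1/2·10.545297+1/4·12.311260≈17.682628; next y=1/5·(-3.465731)+3/4·17.682628≈12.568825
n=7: y≈12.568825, sp=4, e=sp−y≈-8.568825; I≈1.976473, D=e−e_prev≈-16.034556; u=5/4·(-8.568825)+1/2·1.976473+1/4·(-16.034556)≈-13.731433; next y=1/5·12.568825+3/4·(-13.731433)≈-7.784810
n=8: y≈-7.784810, sp=4, e=sp−y≈11.784810; I≈13.761283, D=e−e_prev≈20.353635; u=5/4·11.784810+1/2·13.761283+1/4·20.353635≈26.700063; next y=1/5·(-7.784810)+3/4·26.700063≈18.468085
n=9: y≈18.468085, sp=4, e=sp−y≈-14.468085; I≈-0.706802, D=e−e_prev≈-26.252895; u=5/4·(-14.468085)+1/2·(-0.706802)+1/4·(-26.252895)≈-25.001731; next y=1/5·18.468085+3/4·(-25.001731)≈-15.057681
n=10: y≈-15.057681, sp=4, e=sp−y≈19.057681; I≈18.350879, D=e−e_prev≈33.525766; u=5/4·19.057681+1/2·18.350879+1/4·33.525766≈41.378983; next y=1/5·(-15.057681)+3/4·41.378983≈28.022701
n=11: y≈28.022701, sp=4, e=sp−y≈-24.022701; I≈-5.671822, D=e−e_prev≈-43.080382; u=5/4·(-24.022701)+1/2·(-5.671822)+1/4·(-43.080382)≈-43.634383; next y=1/5·28.022701+3/4·(-43.634383)≈-27.121247
n=12: y≈-27.121247, sp=4, e=sp−y≈31.121247; I≈25.449425, D=e−e_prev≈55.143948; u=5/4·31.121247+1/2·25.449425+1/4·55.143948≈65.412258; next y=1/5·(-27.121247)+3/4·65.412258≈43.634944

0 3 6.000 0.000
1 3 -2.250 4.500
2 3 8.700 -0.788
3 4 -3.038 6.368
4 4 12.062 -1.005
5 4 -6.980 8.846
6 4 17.683 -3.466
7 4 -13.731 12.569
8 4 26.700 -7.785
9 4 -25.002 18.468
10 4 41.379 -15.058
11 4 -43.634 28.023
12 4 65.412 -27.121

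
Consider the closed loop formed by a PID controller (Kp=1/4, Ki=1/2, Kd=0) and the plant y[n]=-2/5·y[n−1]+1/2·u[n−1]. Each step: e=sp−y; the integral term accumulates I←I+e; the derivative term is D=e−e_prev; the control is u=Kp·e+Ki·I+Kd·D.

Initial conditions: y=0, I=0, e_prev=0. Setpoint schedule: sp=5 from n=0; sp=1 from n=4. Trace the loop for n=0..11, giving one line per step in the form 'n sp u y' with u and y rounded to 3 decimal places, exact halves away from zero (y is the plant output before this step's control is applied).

(exact arithmetic carried between steps; '≈' marks a value shown rounded to 6 d.p. or computed from one; I and e_prev carry over from the previous line; the table rounds u and y to 3 d.p., halves away from zero)
n=0: y=0, sp=5, e=sp−y=5; I=5, D=e−e_prev=5; u=1/4·5+1/2·5+0·5=3.75; next y=-2/5·0+1/2·3.75=1.875
n=1: y=1.875, sp=5, e=sp−y=3.125; I=8.125, D=e−e_prev=-1.875; u=1/4·3.125+1/2·8.125+0·(-1.875)=4.84375; next y=-2/5·1.875+1/2·4.84375=1.671875
n=2: y=1.671875, sp=5, e=sp−y=3.328125; I=11.453125, D=e−e_prev=0.203125; u=1/4·3.328125+1/2·11.453125+0·0.203125≈6.558594; next y=-2/5·1.671875+1/2·6.558594≈2.610547
n=3: y≈2.610547, sp=5, e=sp−y≈2.389453; I≈13.842578, D=e−e_prev≈-0.938672; u=1/4·2.389453+1/2·13.842578+0·(-0.938672)≈7.518652; next y=-2/5·2.610547+1/2·7.518652≈2.715107
n=4: y≈2.715107, sp=1, e=sp−y≈-1.715107; I≈12.127471, D=e−e_prev≈-4.104561; u=1/4·(-1.715107)+1/2·12.127471+0·(-4.104561)≈5.634958; next y=-2/5·2.715107+1/2·5.634958≈1.731436
n=5: y≈1.731436, sp=1, e=sp−y≈-0.731436; I≈11.396034, D=e−e_prev≈0.983671; u=1/4·(-0.731436)+1/2·11.396034+0·0.983671≈5.515158; next y=-2/5·1.731436+1/2·5.515158≈2.065005
n=6: y≈2.065005, sp=1, e=sp−y≈-1.065005; I≈10.331030, D=e−e_prev≈-0.333568; u=1/4·(-1.065005)+1/2·10.331030+0·(-0.333568)≈4.899264; next y=-2/5·2.065005+1/2·4.899264≈1.623630
n=7: y≈1.623630, sp=1, e=sp−y≈-0.623630; I≈9.707400, D=e−e_prev≈0.441374; u=1/4·(-0.623630)+1/2·9.707400+0·0.441374≈4.697792; next y=-2/5·1.623630+1/2·4.697792≈1.699444
n=8: y≈1.699444, sp=1, e=sp−y≈-0.699444; I≈9.007956, D=e−e_prev≈-0.075814; u=1/4·(-0.699444)+1/2·9.007956+0·(-0.075814)≈4.329117; next y=-2/5·1.699444+1/2·4.329117≈1.484781
n=9: y≈1.484781, sp=1, e=sp−y≈-0.484781; I≈8.523175, D=e−e_prev≈0.214663; u=1/4·(-0.484781)+1/2·8.523175+0·0.214663≈4.140392; next y=-2/5·1.484781+1/2·4.140392≈1.476284
n=10: y≈1.476284, sp=1, e=sp−y≈-0.476284; I≈8.046891, D=e−e_prev≈0.008497; u=1/4·(-0.476284)+1/2·8.046891+0·0.008497≈3.904375; next y=-2/5·1.476284+1/2·3.904375≈1.361674
n=11: y≈1.361674, sp=1, e=sp−y≈-0.361674; I≈7.685217, D=e−e_prev≈0.114610; u=1/4·(-0.361674)+1/2·7.685217+0·0.114610≈3.752190; next y=-2/5·1.361674+1/2·3.752190≈1.331426

0 5 3.750 0.000
1 5 4.844 1.875
2 5 6.559 1.672
3 5 7.519 2.611
4 1 5.635 2.715
5 1 5.515 1.731
6 1 4.899 2.065
7 1 4.698 1.624
8 1 4.329 1.699
9 1 4.140 1.485
10 1 3.904 1.476
11 1 3.752 1.362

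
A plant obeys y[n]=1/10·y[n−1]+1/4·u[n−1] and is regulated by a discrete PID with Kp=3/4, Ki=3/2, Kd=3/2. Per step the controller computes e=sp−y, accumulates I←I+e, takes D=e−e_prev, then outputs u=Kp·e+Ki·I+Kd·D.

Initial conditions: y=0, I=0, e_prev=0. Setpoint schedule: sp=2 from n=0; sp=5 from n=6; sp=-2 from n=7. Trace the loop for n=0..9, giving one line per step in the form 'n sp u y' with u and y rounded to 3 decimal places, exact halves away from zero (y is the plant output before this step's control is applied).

(exact arithmetic carried between steps; '≈' marks a value shown rounded to 6 d.p. or computed from one; I and e_prev carry over from the previous line; the table rounds u and y to 3 d.p., halves away from zero)
n=0: y=0, sp=2, e=sp−y=2; I=2, D=e−e_prev=2; u=3/4·2+3/2·2+3/2·2=7.5; next y=1/10·0+1/4·7.5=1.875
n=1: y=1.875, sp=2, e=sp−y=0.125; I=2.125, D=e−e_prev=-1.875; u=3/4·0.125+3/2·2.125+3/2·(-1.875)=0.46875; next y=1/10·1.875+1/4·0.46875≈0.304688
n=2: y≈0.304688, sp=2, e=sp−y≈1.695313; I≈3.820313, D=e−e_prev≈1.570313; u=3/4·1.695313+3/2·3.820313+3/2·1.570313≈9.357422; next y=1/10·0.304688+1/4·9.357422≈2.369824
n=3: y≈2.369824, sp=2, e=sp−y≈-0.369824; I≈3.450488, D=e−e_prev≈-2.065137; u=3/4·(-0.369824)+3/2·3.450488+3/2·(-2.065137)≈1.800659; next y=1/10·2.369824+1/4·1.800659≈0.687147
n=4: y≈0.687147, sp=2, e=sp−y≈1.312853; I≈4.763341, D=e−e_prev≈1.682677; u=3/4·1.312853+3/2·4.763341+3/2·1.682677≈10.653667; next y=1/10·0.687147+1/4·10.653667≈2.732131
n=5: y≈2.732131, sp=2, e=sp−y≈-0.732131; I≈4.031210, D=e−e_prev≈-2.044984; u=3/4·(-0.732131)+3/2·4.031210+3/2·(-2.044984)≈2.430240; next y=1/10·2.732131+1/4·2.430240≈0.880773
n=6: y≈0.880773, sp=5, e=sp−y≈4.119227; I≈8.150437, D=e−e_prev≈4.851358; u=3/4·4.119227+3/2·8.150437+3/2·4.851358≈22.592113; next y=1/10·0.880773+1/4·22.592113≈5.736105
n=7: y≈5.736105, sp=-2, e=sp−y≈-7.736105; I≈0.414331, D=e−e_prev≈-11.855332; u=3/4·(-7.736105)+3/2·0.414331+3/2·(-11.855332)≈-22.963581; next y=1/10·5.736105+1/4·(-22.963581)≈-5.167285
n=8: y≈-5.167285, sp=-2, e=sp−y≈3.167285; I≈3.581616, D=e−e_prev≈10.903390; u=3/4·3.167285+3/2·3.581616+3/2·10.903390≈24.102973; next y=1/10·(-5.167285)+1/4·24.102973≈5.509015
n=9: y≈5.509015, sp=-2, e=sp−y≈-7.509015; I≈-3.927399, D=e−e_prev≈-10.676299; u=3/4·(-7.509015)+3/2·(-3.927399)+3/2·(-10.676299)≈-27.537308; next y=1/10·5.509015+1/4·(-27.537308)≈-6.333426

0 2 7.500 0.000
1 2 0.469 1.875
2 2 9.357 0.305
3 2 1.801 2.370
4 2 10.654 0.687
5 2 2.430 2.732
6 5 22.592 0.881
7 -2 -22.964 5.736
8 -2 24.103 -5.167
9 -2 -27.537 5.509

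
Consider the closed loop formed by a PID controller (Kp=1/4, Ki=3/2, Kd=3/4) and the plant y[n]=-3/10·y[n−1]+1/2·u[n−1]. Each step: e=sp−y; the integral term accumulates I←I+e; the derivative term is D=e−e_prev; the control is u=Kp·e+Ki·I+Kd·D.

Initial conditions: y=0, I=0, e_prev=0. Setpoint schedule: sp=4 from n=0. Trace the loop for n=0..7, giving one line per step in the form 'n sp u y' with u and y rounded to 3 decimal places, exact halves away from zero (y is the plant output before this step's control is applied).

0 4 10.000 0.000
1 4 0.500 5.000
2 4 18.375 -1.250
3 4 -5.469 9.563
4 4 32.211 -5.603
5 4 -23.232 17.786
6 4 60.476 -16.952
7 4 -64.839 35.324

(exact arithmetic carried between steps; '≈' marks a value shown rounded to 6 d.p. or computed from one; I and e_prev carry over from the previous line; the table rounds u and y to 3 d.p., halves away from zero)
n=0: y=0, sp=4, e=sp−y=4; I=4, D=e−e_prev=4; u=1/4·4+3/2·4+3/4·4=10; next y=-3/10·0+1/2·10=5
n=1: y=5, sp=4, e=sp−y=-1; I=3, D=e−e_prev=-5; u=1/4·(-1)+3/2·3+3/4·(-5)=0.5; next y=-3/10·5+1/2·0.5=-1.25
n=2: y=-1.25, sp=4, e=sp−y=5.25; I=8.25, D=e−e_prev=6.25; u=1/4·5.25+3/2·8.25+3/4·6.25=18.375; next y=-3/10·(-1.25)+1/2·18.375=9.5625
n=3: y=9.5625, sp=4, e=sp−y=-5.5625; I=2.6875, D=e−e_prev=-10.8125; u=1/4·(-5.5625)+3/2·2.6875+3/4·(-10.8125)=-5.46875; next y=-3/10·9.5625+1/2·(-5.46875)=-5.603125
n=4: y=-5.603125, sp=4, e=sp−y=9.603125; I=12.290625, D=e−e_prev=15.165625; u=1/4·9.603125+3/2·12.290625+3/4·15.165625≈32.210938; next y=-3/10·(-5.603125)+1/2·32.210938≈17.786406
n=5: y≈17.786406, sp=4, e=sp−y≈-13.786406; I≈-1.495781, D=e−e_prev≈-23.389531; u=1/4·(-13.786406)+3/2·(-1.495781)+3/4·(-23.389531)≈-23.232422; next y=-3/10·17.786406+1/2·(-23.232422)≈-16.952133
n=6: y≈-16.952133, sp=4, e=sp−y≈20.952133; I≈19.456352, D=e−e_prev≈34.738539; u=1/4·20.952133+3/2·19.456352+3/4·34.738539≈60.476465; next y=-3/10·(-16.952133)+1/2·60.476465≈35.323872
n=7: y≈35.323872, sp=4, e=sp−y≈-31.323872; I≈-11.867521, D=e−e_prev≈-52.276005; u=1/4·(-31.323872)+3/2·(-11.867521)+3/4·(-52.276005)≈-64.839253; next y=-3/10·35.323872+1/2·(-64.839253)≈-43.016788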